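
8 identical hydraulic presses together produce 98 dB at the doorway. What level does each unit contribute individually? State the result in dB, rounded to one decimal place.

Dividing the total intensity by 8 lowers the level by 10·log₁₀ 8 = 9.031 dB: L₁ = 98 − 9.031.

89.0 dB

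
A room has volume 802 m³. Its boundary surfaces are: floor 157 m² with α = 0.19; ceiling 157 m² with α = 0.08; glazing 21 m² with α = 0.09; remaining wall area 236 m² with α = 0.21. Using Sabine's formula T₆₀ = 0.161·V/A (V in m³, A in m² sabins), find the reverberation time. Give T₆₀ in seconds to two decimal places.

Total absorption A = 157·0.19 + 157·0.08 + 21·0.09 + 236·0.21 = 93.84 m² sabins.
T₆₀ = 0.161 × 802 / 93.84 = 1.376 s.

1.38 s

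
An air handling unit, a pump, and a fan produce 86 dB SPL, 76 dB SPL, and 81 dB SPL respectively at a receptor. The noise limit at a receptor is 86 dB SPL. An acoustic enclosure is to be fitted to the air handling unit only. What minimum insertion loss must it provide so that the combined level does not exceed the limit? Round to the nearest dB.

The untreated sources together contribute 10^(76/10) + 10^(81/10) = 1.657e+08, i.e. 82.19 dB SPL.
To meet 86 dB SPL overall, the treated air handling unit may contribute at most 10^(86/10) − 1.657e+08 = 2.324e+08, i.e. 83.66 dB SPL.
So the air handling unit must be reduced from 86 to 83.66 dB SPL: IL = 2.34 dB.

2 dB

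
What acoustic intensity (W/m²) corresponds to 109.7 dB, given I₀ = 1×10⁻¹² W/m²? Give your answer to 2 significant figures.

0.093 W/m²

I = I₀·10^(L/10) = 10⁻¹² × 10^(109.7/10) = 10^(-1.030).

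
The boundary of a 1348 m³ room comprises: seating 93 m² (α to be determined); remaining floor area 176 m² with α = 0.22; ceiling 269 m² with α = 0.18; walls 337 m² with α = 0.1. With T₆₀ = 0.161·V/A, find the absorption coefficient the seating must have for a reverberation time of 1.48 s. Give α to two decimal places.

From T₆₀ = 0.161·V/A, the target T₆₀ = 1.48 s needs A = 0.161·1348/1.48 = 146.64 m².
Absorption from the other surfaces = 176·0.22 + 269·0.18 + 337·0.1 = 120.84 m², so the seating must supply 25.80 m² over 93 m².
α = 25.80/93 = 0.277.

0.28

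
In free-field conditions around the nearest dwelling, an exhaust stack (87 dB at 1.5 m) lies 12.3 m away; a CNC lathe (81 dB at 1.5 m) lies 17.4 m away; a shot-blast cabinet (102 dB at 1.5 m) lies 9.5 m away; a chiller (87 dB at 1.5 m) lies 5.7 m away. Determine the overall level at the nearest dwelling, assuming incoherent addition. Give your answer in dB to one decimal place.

86.4 dB

Propagate each source to the receiver with L = L_ref − 20·log₁₀(r/r_ref), then add intensities.
exhaust stack: 87 − 20·log₁₀(12.3/1.5) = 87 − 18.28 = 68.72 dB.
CNC lathe: 81 − 20·log₁₀(17.4/1.5) = 81 − 21.29 = 59.71 dB.
shot-blast cabinet: 102 − 20·log₁₀(9.5/1.5) = 102 − 16.03 = 85.97 dB.
chiller: 87 − 20·log₁₀(5.7/1.5) = 87 − 11.60 = 75.40 dB.
Σ 10^(L/10) = 4.382e+08 → L_total = 10·log₁₀(4.382e+08) = 86.42 dB.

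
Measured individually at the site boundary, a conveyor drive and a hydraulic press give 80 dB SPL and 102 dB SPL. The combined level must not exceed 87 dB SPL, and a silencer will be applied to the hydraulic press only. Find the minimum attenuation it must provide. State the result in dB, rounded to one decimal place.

Everything except the hydraulic press sums to 10^(80/10) = 1.000e+08 in linear terms, 80.00 dB SPL.
To meet 87 dB SPL overall, the treated hydraulic press may contribute at most 10^(87/10) − 1.000e+08 = 4.012e+08, i.e. 86.03 dB SPL.
Required insertion loss = 102 − 86.03 = 15.97 dB.

16.0 dB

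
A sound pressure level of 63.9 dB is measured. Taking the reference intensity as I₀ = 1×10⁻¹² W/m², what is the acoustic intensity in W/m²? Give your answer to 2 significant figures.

I = I₀·10^(L/10) = 10⁻¹² × 10^(63.9/10) = 10^(-5.610).

2.5e-06 W/m²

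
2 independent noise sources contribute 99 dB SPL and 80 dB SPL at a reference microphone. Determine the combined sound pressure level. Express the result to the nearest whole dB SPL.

For uncorrelated sources the intensities add, so convert each level to linear form, sum, and take 10·log₁₀ of the total.
Σ 10^(L/10) = 10^(99/10) + 10^(80/10) = 8.043e+09.
L_total = 10·log₁₀(8.043e+09) = 99.05 dB SPL.

99 dB SPL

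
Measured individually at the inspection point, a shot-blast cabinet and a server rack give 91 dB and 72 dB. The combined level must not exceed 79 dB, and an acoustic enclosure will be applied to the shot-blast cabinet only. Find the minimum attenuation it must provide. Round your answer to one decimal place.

13.0 dB

The untreated sources together contribute 10^(72/10) = 1.585e+07, i.e. 72.00 dB.
The limit corresponds to 10^(79/10) = 7.943e+07; subtracting the fixed part leaves 6.358e+07 for the shot-blast cabinet, i.e. 78.03 dB.
Required insertion loss = 91 − 78.03 = 12.97 dB.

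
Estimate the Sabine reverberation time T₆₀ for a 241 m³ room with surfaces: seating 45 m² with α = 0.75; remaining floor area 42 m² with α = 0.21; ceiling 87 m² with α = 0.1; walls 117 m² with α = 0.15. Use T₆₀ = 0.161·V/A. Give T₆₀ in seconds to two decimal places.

Summing Sᵢαᵢ: 45·0.75 + 42·0.21 + 87·0.1 + 117·0.15 = 68.82 m².
T₆₀ = 0.161·V/A = 0.161·241/68.82 = 0.564 s.

0.56 s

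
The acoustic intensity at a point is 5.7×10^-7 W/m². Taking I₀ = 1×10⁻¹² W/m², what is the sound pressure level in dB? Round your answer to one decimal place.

57.6 dB

I/I₀ = 5.7×10^-7/10⁻¹² = 5.7×10^5, and L = 10·log₁₀(I/I₀).
L = 10·(0.7559 + 5) = 57.56 dB.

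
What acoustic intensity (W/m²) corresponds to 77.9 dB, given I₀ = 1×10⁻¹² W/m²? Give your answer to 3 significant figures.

I = I₀·10^(L/10) = 10⁻¹² × 10^(77.9/10) = 10^(-4.210).

6.17e-05 W/m²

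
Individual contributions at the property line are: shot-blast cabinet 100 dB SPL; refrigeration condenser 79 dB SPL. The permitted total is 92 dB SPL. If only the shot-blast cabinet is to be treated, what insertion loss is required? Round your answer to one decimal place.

8.2 dB

The untreated sources together contribute 10^(79/10) = 7.943e+07, i.e. 79.00 dB SPL.
The limit corresponds to 10^(92/10) = 1.585e+09; subtracting the fixed part leaves 1.505e+09 for the shot-blast cabinet, i.e. 91.78 dB SPL.
So the shot-blast cabinet must be reduced from 100 to 91.78 dB SPL: IL = 8.22 dB.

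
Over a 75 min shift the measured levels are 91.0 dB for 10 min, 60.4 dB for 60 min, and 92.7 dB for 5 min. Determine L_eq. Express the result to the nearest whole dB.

85 dB

L_eq = 10·log₁₀[(1/T)·Σ tᵢ·10^(Lᵢ/10)] with T = 75 min.
Σ tᵢ·10^(Lᵢ/10) = 10·10^(91.0/10) + 60·10^(60.4/10) + 5·10^(92.7/10) = 2.197e+10.
L_eq = 10·log₁₀(2.197e+10/75) = 84.67 dB.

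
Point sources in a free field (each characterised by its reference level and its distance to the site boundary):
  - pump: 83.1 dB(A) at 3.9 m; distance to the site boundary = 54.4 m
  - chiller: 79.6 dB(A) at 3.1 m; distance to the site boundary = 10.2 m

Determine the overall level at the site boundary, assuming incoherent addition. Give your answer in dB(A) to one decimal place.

69.8 dB(A)

Propagate each source to the receiver with L = L_ref − 20·log₁₀(r/r_ref), then add intensities.
pump: 83.1 − 20·log₁₀(54.4/3.9) = 83.1 − 22.89 = 60.21 dB(A).
chiller: 79.6 − 20·log₁₀(10.2/3.1) = 79.6 − 10.34 = 69.26 dB(A).
Σ 10^(L/10) = 9.473e+06 → L_total = 10·log₁₀(9.473e+06) = 69.77 dB(A).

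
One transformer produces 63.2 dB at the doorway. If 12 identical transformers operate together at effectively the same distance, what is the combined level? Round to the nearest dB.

74 dB

With 12 equal, uncorrelated contributions the intensity is 12× that of one unit, giving a rise of 10·log₁₀ 12.
L_total = 63.2 + 10·log₁₀(12) = 63.2 + 10.792 = 73.99 dB.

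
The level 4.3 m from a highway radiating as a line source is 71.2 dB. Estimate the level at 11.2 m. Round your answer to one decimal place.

Cylindrical spreading from a line source gives a 10·log₁₀(r₂/r₁) drop.
L₂ = 71.2 − 10·log₁₀(11.2/4.3) = 71.2 − 4.157 = 67.04 dB.

67.0 dB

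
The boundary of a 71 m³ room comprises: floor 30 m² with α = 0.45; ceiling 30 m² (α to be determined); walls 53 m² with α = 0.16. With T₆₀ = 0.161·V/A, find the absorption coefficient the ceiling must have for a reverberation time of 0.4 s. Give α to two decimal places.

0.22

Required total absorption A = 0.161·71/0.4 = 28.58 m².
Absorption from the other surfaces = 30·0.45 + 53·0.16 = 21.98 m², so the ceiling must supply 6.60 m² over 30 m².
α = 6.60/30 = 0.220.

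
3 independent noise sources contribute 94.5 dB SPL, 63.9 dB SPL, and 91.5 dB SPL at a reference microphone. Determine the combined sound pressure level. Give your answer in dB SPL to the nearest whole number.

96 dB SPL

Incoherent sources combine by intensity addition: L_total = 10·log₁₀(Σ 10^(L_i/10)).
Σ 10^(L/10) = 10^(94.5/10) + 10^(63.9/10) + 10^(91.5/10) = 4.233e+09.
L_total = 10·log₁₀(4.233e+09) = 96.27 dB SPL.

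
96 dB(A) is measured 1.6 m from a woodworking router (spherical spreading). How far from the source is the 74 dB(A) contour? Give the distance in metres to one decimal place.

For a point source L₁ − L₂ = 20·log₁₀(r₂/r₁), so r₂ = r₁·10^((L₁−L₂)/20).
r₂ = 1.6·10^((96−74)/20) = 1.6·10^(22.0/20) = 20.14 m.

20.1 m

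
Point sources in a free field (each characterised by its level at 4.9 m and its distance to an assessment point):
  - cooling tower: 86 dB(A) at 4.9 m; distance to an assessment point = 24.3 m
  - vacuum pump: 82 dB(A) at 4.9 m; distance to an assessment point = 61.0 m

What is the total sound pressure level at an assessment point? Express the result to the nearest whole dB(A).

First find each source's level at the receiver (point-source: −20·log₁₀(r/r_ref)), then combine on an intensity basis.
cooling tower: 86 − 20·log₁₀(24.3/4.9) = 86 − 13.91 = 72.09 dB(A).
vacuum pump: 82 − 20·log₁₀(61.0/4.9) = 82 − 21.90 = 60.10 dB(A).
Σ 10^(L/10) = 1.721e+07 → L_total = 10·log₁₀(1.721e+07) = 72.36 dB(A).

72 dB(A)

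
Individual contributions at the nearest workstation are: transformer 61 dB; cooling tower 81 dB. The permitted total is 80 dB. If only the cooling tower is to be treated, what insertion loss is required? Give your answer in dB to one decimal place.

1.1 dB

Fixed contribution from the other source: Σ 10^(L/10) = 10^(61/10) = 1.259e+06 (61.00 dB).
The limit corresponds to 10^(80/10) = 1.000e+08; subtracting the fixed part leaves 9.874e+07 for the cooling tower, i.e. 79.94 dB.
Required insertion loss = 81 − 79.94 = 1.06 dB.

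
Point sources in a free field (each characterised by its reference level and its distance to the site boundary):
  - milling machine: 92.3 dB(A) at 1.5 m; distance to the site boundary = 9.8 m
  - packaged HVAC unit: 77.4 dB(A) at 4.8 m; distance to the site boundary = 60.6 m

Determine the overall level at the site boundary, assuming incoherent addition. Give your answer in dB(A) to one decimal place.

First find each source's level at the receiver (point-source: −20·log₁₀(r/r_ref)), then combine on an intensity basis.
milling machine: 92.3 − 20·log₁₀(9.8/1.5) = 92.3 − 16.30 = 76.00 dB(A).
packaged HVAC unit: 77.4 − 20·log₁₀(60.6/4.8) = 77.4 − 22.02 = 55.38 dB(A).
Σ 10^(L/10) = 4.013e+07 → L_total = 10·log₁₀(4.013e+07) = 76.03 dB(A).

76.0 dB(A)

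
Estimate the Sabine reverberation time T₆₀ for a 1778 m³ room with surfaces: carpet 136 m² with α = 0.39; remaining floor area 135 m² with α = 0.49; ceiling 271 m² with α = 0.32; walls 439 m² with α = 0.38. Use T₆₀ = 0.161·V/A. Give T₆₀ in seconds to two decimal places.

Total absorption A = 136·0.39 + 135·0.49 + 271·0.32 + 439·0.38 = 372.73 m² sabins.
T₆₀ = 0.161·V/A = 0.161·1778/372.73 = 0.768 s.

0.77 s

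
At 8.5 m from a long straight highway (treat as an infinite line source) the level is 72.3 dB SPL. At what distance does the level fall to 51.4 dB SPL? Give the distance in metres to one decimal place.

For a line source L₁ − L₂ = 10·log₁₀(r₂/r₁), so r₂ = r₁·10^((L₁−L₂)/10).
r₂ = 8.5·10^((72.3−51.4)/10) = 8.5·10^(20.9/10) = 1045.73 m.

1045.7 m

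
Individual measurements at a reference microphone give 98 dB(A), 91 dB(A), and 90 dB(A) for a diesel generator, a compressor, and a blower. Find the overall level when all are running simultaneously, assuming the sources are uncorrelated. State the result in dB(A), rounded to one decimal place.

99.3 dB(A)

Incoherent sources combine by intensity addition: L_total = 10·log₁₀(Σ 10^(L_i/10)).
Σ 10^(L/10) = 10^(98/10) + 10^(91/10) + 10^(90/10) = 8.568e+09.
L_total = 10·log₁₀(8.568e+09) = 99.33 dB(A).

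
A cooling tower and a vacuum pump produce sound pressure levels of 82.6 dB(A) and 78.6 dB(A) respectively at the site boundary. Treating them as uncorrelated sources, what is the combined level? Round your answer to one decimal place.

84.1 dB(A)

Incoherent sources combine by intensity addition: L_total = 10·log₁₀(Σ 10^(L_i/10)).
Σ 10^(L/10) = 10^(82.6/10) + 10^(78.6/10) = 2.544e+08.
L_total = 10·log₁₀(2.544e+08) = 84.06 dB(A).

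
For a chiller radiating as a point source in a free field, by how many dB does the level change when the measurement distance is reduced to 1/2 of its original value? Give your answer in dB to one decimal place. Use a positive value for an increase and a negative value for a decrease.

A point source loses 6 dB per doubling of distance; generally ΔL = −20·log₁₀(r₂/r₁).
ΔL = −20·log₁₀(0.5) = +6.02 dB.

+6.0 dB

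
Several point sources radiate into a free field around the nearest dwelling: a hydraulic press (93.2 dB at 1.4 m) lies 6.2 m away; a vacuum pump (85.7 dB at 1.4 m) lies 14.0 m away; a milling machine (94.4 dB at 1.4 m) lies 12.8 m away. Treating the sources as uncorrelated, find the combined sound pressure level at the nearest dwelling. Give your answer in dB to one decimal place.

81.6 dB

Apply inverse-square spreading to bring every level to the receiver, then sum 10^(L/10).
hydraulic press: 93.2 − 20·log₁₀(6.2/1.4) = 93.2 − 12.93 = 80.27 dB.
vacuum pump: 85.7 − 20·log₁₀(14.0/1.4) = 85.7 − 20.00 = 65.70 dB.
milling machine: 94.4 − 20·log₁₀(12.8/1.4) = 94.4 − 19.22 = 75.18 dB.
Σ 10^(L/10) = 1.432e+08 → L_total = 10·log₁₀(1.432e+08) = 81.56 dB.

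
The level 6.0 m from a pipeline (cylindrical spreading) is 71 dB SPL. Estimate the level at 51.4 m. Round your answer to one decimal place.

Line-source attenuation: ΔL = 10·log₁₀(r₂/r₁) = 10·log₁₀(51.4/6.0) = 9.328 dB.
L₂ = 71 − 10·log₁₀(51.4/6.0) = 71 − 9.328 = 61.67 dB SPL.

61.7 dB SPL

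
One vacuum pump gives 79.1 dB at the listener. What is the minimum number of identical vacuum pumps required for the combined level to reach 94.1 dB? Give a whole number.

The shortfall is 94.1 − 79.1 = 15.0 dB, and N units add 10·log₁₀ N, so need 10·log₁₀ N ≥ 15.0.
N ≥ 10^(15.0/10) = 31.623, so N = 32.

32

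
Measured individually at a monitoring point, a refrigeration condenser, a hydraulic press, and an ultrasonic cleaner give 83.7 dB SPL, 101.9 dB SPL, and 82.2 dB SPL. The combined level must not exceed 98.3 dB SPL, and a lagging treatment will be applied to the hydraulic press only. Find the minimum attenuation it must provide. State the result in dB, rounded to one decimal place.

The untreated sources together contribute 10^(83.7/10) + 10^(82.2/10) = 4.004e+08, i.e. 86.02 dB SPL.
The limit corresponds to 10^(98.3/10) = 6.761e+09; subtracting the fixed part leaves 6.360e+09 for the hydraulic press, i.e. 98.03 dB SPL.
So the hydraulic press must be reduced from 101.9 to 98.03 dB SPL: IL = 3.87 dB.

3.9 dB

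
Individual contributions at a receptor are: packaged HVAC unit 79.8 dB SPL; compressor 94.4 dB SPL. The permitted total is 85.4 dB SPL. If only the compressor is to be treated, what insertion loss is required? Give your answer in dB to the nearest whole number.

10 dB

The untreated sources together contribute 10^(79.8/10) = 9.550e+07, i.e. 79.80 dB SPL.
The limit corresponds to 10^(85.4/10) = 3.467e+08; subtracting the fixed part leaves 2.512e+08 for the compressor, i.e. 84.00 dB SPL.
So the compressor must be reduced from 94.4 to 84.00 dB SPL: IL = 10.40 dB.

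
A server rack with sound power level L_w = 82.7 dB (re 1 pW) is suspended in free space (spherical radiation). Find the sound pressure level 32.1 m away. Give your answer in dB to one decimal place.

The power spreads over a sphere of area 4π·r², so L_p = L_w − 10·log₁₀(4π·r²).
4π·r² = 1.295e+04 m², 10·log₁₀ of that is 41.122 dB.
L_p = 82.7 − 41.122 = 41.58 dB.

41.6 dB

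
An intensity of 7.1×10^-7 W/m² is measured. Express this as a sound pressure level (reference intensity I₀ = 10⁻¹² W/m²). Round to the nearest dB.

L = 10·log₁₀(I/I₀) = 10·log₁₀(7.1×10^-7/10⁻¹²) = 10·log₁₀(7.1×10^5).
L = 10·(0.8513 + 5) = 58.51 dB.

59 dB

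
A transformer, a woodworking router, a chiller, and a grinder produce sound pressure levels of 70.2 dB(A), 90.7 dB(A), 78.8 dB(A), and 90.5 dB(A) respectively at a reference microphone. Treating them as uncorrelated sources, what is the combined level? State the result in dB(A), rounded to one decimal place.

93.8 dB(A)

For uncorrelated sources the intensities add, so convert each level to linear form, sum, and take 10·log₁₀ of the total.
Σ 10^(L/10) = 10^(70.2/10) + 10^(90.7/10) + 10^(78.8/10) + 10^(90.5/10) = 2.383e+09.
L_total = 10·log₁₀(2.383e+09) = 93.77 dB(A).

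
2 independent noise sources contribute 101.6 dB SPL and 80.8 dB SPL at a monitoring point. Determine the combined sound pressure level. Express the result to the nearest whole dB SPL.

102 dB SPL

Incoherent sources combine by intensity addition: L_total = 10·log₁₀(Σ 10^(L_i/10)).
Σ 10^(L/10) = 10^(101.6/10) + 10^(80.8/10) = 1.457e+10.
L_total = 10·log₁₀(1.457e+10) = 101.64 dB SPL.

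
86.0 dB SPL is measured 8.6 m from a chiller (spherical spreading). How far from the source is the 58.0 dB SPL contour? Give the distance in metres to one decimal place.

For a point source L₁ − L₂ = 20·log₁₀(r₂/r₁), so r₂ = r₁·10^((L₁−L₂)/20).
r₂ = 8.6·10^((86.0−58.0)/20) = 8.6·10^(28.0/20) = 216.02 m.

216.0 m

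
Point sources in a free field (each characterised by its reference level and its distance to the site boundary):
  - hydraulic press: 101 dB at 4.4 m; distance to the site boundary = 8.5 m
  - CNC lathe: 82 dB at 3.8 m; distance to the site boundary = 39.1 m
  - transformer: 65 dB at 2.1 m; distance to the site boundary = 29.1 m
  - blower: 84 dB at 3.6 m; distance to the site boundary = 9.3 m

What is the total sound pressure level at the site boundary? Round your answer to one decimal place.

Propagate each source to the receiver with L = L_ref − 20·log₁₀(r/r_ref), then add intensities.
hydraulic press: 101 − 20·log₁₀(8.5/4.4) = 101 − 5.72 = 95.28 dB.
CNC lathe: 82 − 20·log₁₀(39.1/3.8) = 82 − 20.25 = 61.75 dB.
transformer: 65 − 20·log₁₀(29.1/2.1) = 65 − 22.83 = 42.17 dB.
blower: 84 − 20·log₁₀(9.3/3.6) = 84 − 8.24 = 75.76 dB.
Σ 10^(L/10) = 3.413e+09 → L_total = 10·log₁₀(3.413e+09) = 95.33 dB.

95.3 dB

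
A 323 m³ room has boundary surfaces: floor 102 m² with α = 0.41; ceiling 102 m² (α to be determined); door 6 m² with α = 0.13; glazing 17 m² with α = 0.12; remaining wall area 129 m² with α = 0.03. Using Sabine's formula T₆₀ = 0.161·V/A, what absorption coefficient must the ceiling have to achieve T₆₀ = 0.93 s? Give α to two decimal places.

From T₆₀ = 0.161·V/A, the target T₆₀ = 0.93 s needs A = 0.161·323/0.93 = 55.92 m².
Absorption from the other surfaces = 102·0.41 + 6·0.13 + 17·0.12 + 129·0.03 = 48.51 m², so the ceiling must supply 7.41 m² over 102 m².
α = 7.41/102 = 0.073.

0.07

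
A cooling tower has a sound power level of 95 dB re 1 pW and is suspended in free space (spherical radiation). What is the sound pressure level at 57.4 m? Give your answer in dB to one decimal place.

48.8 dB

Free-field spherical radiation: L_p = L_w − 10·log₁₀(4π·r²), r = 57.4 m.
4π·r² = 4.14e+04 m², 10·log₁₀ of that is 46.170 dB.
L_p = 95 − 46.170 = 48.83 dB.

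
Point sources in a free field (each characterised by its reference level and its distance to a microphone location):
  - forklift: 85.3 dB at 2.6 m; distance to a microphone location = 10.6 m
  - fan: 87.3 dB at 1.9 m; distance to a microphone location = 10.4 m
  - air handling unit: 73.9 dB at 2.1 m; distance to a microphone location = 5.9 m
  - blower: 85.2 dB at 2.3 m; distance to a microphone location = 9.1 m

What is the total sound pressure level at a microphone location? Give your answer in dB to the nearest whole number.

Apply inverse-square spreading to bring every level to the receiver, then sum 10^(L/10).
forklift: 85.3 − 20·log₁₀(10.6/2.6) = 85.3 − 12.21 = 73.09 dB.
fan: 87.3 − 20·log₁₀(10.4/1.9) = 87.3 − 14.77 = 72.53 dB.
air handling unit: 73.9 − 20·log₁₀(5.9/2.1) = 73.9 − 8.97 = 64.93 dB.
blower: 85.2 − 20·log₁₀(9.1/2.3) = 85.2 − 11.95 = 73.25 dB.
Σ 10^(L/10) = 6.257e+07 → L_total = 10·log₁₀(6.257e+07) = 77.96 dB.

78 dB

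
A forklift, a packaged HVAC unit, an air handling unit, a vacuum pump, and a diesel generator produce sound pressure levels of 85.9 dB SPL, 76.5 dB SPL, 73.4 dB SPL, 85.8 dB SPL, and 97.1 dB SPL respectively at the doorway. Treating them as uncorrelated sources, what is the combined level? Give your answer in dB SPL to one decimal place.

Incoherent sources combine by intensity addition: L_total = 10·log₁₀(Σ 10^(L_i/10)).
Σ 10^(L/10) = 10^(85.9/10) + 10^(76.5/10) + 10^(73.4/10) + 10^(85.8/10) + 10^(97.1/10) = 5.964e+09.
L_total = 10·log₁₀(5.964e+09) = 97.76 dB SPL.

97.8 dB SPL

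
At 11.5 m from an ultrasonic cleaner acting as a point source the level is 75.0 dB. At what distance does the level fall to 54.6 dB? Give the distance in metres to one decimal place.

120.4 m

Point-source spreading drops the level by 20·log₁₀(r₂/r₁); inverting, r₂/r₁ = 10^(ΔL/20).
r₂ = 11.5·10^((75.0−54.6)/20) = 11.5·10^(20.4/20) = 120.42 m.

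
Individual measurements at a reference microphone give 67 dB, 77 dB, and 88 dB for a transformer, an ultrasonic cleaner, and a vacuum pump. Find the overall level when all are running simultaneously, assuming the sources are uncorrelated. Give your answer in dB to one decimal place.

For uncorrelated sources the intensities add, so convert each level to linear form, sum, and take 10·log₁₀ of the total.
Σ 10^(L/10) = 10^(67/10) + 10^(77/10) + 10^(88/10) = 6.861e+08.
L_total = 10·log₁₀(6.861e+08) = 88.36 dB.

88.4 dB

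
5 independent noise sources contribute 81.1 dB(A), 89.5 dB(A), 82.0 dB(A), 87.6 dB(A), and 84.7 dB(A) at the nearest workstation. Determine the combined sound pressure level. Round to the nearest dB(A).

93 dB(A)

Incoherent sources combine by intensity addition: L_total = 10·log₁₀(Σ 10^(L_i/10)).
Σ 10^(L/10) = 10^(81.1/10) + 10^(89.5/10) + 10^(82.0/10) + 10^(87.6/10) + 10^(84.7/10) = 2.049e+09.
L_total = 10·log₁₀(2.049e+09) = 93.12 dB(A).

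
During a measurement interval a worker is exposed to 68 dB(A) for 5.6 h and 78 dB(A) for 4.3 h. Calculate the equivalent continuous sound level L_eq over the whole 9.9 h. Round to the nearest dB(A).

75 dB(A)

L_eq = 10·log₁₀[(1/T)·Σ tᵢ·10^(Lᵢ/10)] with T = 9.9 h.
Σ tᵢ·10^(Lᵢ/10) = 5.6·10^(68/10) + 4.3·10^(78/10) = 3.066e+08.
L_eq = 10·log₁₀(3.066e+08/9.9) = 74.91 dB(A).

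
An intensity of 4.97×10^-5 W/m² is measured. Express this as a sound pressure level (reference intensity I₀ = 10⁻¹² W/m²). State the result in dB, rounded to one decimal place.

77.0 dB

L = 10·log₁₀(I/I₀) = 10·log₁₀(4.97×10^-5/10⁻¹²) = 10·log₁₀(4.97×10^7).
L = 10·(0.6964 + 7) = 76.96 dB.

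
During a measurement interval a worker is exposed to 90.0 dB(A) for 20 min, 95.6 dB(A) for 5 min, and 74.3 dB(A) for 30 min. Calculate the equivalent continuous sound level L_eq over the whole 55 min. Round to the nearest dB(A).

The energy average is taken in the linear domain: L_eq = 10·log₁₀[(Σ tᵢ·10^(Lᵢ/10))/T], T = 55 min.
Σ tᵢ·10^(Lᵢ/10) = 20·10^(90.0/10) + 5·10^(95.6/10) + 30·10^(74.3/10) = 3.896e+10.
L_eq = 10·log₁₀(3.896e+10/55) = 88.50 dB(A).

89 dB(A)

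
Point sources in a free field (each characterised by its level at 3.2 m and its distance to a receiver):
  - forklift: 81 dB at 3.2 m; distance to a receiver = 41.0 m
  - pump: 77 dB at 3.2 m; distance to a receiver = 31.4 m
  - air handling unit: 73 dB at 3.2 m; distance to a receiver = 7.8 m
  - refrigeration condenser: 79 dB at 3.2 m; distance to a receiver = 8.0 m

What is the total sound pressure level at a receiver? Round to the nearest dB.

First find each source's level at the receiver (point-source: −20·log₁₀(r/r_ref)), then combine on an intensity basis.
forklift: 81 − 20·log₁₀(41.0/3.2) = 81 − 22.15 = 58.85 dB.
pump: 77 − 20·log₁₀(31.4/3.2) = 77 − 19.84 = 57.16 dB.
air handling unit: 73 − 20·log₁₀(7.8/3.2) = 73 − 7.74 = 65.26 dB.
refrigeration condenser: 79 − 20·log₁₀(8.0/3.2) = 79 − 7.96 = 71.04 dB.
Σ 10^(L/10) = 1.735e+07 → L_total = 10·log₁₀(1.735e+07) = 72.39 dB.

72 dB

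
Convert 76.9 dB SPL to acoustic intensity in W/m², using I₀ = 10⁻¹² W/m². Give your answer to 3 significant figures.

I = I₀·10^(L/10) = 10⁻¹² × 10^(76.9/10) = 10^(-4.310).

4.90e-05 W/m²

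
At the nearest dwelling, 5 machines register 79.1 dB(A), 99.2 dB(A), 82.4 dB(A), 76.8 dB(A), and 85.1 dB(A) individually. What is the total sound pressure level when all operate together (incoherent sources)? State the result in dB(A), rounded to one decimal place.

99.5 dB(A)

Incoherent sources combine by intensity addition: L_total = 10·log₁₀(Σ 10^(L_i/10)).
Σ 10^(L/10) = 10^(79.1/10) + 10^(99.2/10) + 10^(82.4/10) + 10^(76.8/10) + 10^(85.1/10) = 8.944e+09.
L_total = 10·log₁₀(8.944e+09) = 99.52 dB(A).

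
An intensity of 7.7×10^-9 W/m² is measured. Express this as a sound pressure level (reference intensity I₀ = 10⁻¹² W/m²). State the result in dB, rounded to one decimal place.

L = 10·log₁₀(I/I₀) = 10·log₁₀(7.7×10^-9/10⁻¹²) = 10·log₁₀(7.7×10^3).
L = 10·(0.8865 + 3) = 38.86 dB.

38.9 dB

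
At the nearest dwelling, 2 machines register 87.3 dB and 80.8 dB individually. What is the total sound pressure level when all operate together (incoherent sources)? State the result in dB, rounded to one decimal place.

For uncorrelated sources the intensities add, so convert each level to linear form, sum, and take 10·log₁₀ of the total.
Σ 10^(L/10) = 10^(87.3/10) + 10^(80.8/10) = 6.573e+08.
L_total = 10·log₁₀(6.573e+08) = 88.18 dB.

88.2 dB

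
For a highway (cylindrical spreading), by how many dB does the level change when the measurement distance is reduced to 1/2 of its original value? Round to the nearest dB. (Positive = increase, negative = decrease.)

+3 dB

Line-source spreading: ΔL = −10·log₁₀(r₂/r₁).
ΔL = −10·log₁₀(0.5) = +3.01 dB.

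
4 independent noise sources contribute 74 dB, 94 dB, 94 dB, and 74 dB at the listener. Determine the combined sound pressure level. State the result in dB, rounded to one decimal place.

For uncorrelated sources the intensities add, so convert each level to linear form, sum, and take 10·log₁₀ of the total.
Σ 10^(L/10) = 10^(74/10) + 10^(94/10) + 10^(94/10) + 10^(74/10) = 5.074e+09.
L_total = 10·log₁₀(5.074e+09) = 97.05 dB.

97.1 dB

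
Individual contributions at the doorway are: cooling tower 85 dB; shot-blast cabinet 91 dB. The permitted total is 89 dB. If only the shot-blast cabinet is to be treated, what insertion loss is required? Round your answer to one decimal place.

4.2 dB

The untreated sources together contribute 10^(85/10) = 3.162e+08, i.e. 85.00 dB.
To meet 89 dB overall, the treated shot-blast cabinet may contribute at most 10^(89/10) − 3.162e+08 = 4.781e+08, i.e. 86.80 dB.
So the shot-blast cabinet must be reduced from 91 to 86.80 dB: IL = 4.20 dB.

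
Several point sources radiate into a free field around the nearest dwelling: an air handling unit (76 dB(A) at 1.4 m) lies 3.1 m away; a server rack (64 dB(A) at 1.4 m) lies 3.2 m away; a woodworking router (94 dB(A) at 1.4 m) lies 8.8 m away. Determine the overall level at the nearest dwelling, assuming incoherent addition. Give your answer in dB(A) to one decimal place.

Apply inverse-square spreading to bring every level to the receiver, then sum 10^(L/10).
air handling unit: 76 − 20·log₁₀(3.1/1.4) = 76 − 6.90 = 69.10 dB(A).
server rack: 64 − 20·log₁₀(3.2/1.4) = 64 − 7.18 = 56.82 dB(A).
woodworking router: 94 − 20·log₁₀(8.8/1.4) = 94 − 15.97 = 78.03 dB(A).
Σ 10^(L/10) = 7.218e+07 → L_total = 10·log₁₀(7.218e+07) = 78.58 dB(A).

78.6 dB(A)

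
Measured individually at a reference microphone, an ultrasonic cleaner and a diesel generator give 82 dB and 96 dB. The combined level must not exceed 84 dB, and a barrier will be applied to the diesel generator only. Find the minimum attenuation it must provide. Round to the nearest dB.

16 dB

The untreated sources together contribute 10^(82/10) = 1.585e+08, i.e. 82.00 dB.
To meet 84 dB overall, the treated diesel generator may contribute at most 10^(84/10) − 1.585e+08 = 9.270e+07, i.e. 79.67 dB.
Required insertion loss = 96 − 79.67 = 16.33 dB.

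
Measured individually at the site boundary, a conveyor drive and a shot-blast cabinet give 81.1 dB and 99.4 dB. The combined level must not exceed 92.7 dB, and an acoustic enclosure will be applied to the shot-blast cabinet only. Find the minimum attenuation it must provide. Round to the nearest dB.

7 dB

Fixed contribution from the other source: Σ 10^(L/10) = 10^(81.1/10) = 1.288e+08 (81.10 dB).
The limit corresponds to 10^(92.7/10) = 1.862e+09; subtracting the fixed part leaves 1.733e+09 for the shot-blast cabinet, i.e. 92.39 dB.
So the shot-blast cabinet must be reduced from 99.4 to 92.39 dB: IL = 7.01 dB.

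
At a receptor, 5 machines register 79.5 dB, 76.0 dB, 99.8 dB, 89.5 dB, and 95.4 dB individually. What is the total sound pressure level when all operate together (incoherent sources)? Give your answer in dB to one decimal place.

For uncorrelated sources the intensities add, so convert each level to linear form, sum, and take 10·log₁₀ of the total.
Σ 10^(L/10) = 10^(79.5/10) + 10^(76.0/10) + 10^(99.8/10) + 10^(89.5/10) + 10^(95.4/10) = 1.404e+10.
L_total = 10·log₁₀(1.404e+10) = 101.47 dB.

101.5 dB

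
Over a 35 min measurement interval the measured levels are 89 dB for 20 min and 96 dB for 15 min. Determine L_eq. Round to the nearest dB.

Weight each interval's intensity by its duration and average over T = 35 min:
Σ tᵢ·10^(Lᵢ/10) = 20·10^(89/10) + 15·10^(96/10) = 7.560e+10.
L_eq = 10·log₁₀(7.560e+10/35) = 93.34 dB.

93 dB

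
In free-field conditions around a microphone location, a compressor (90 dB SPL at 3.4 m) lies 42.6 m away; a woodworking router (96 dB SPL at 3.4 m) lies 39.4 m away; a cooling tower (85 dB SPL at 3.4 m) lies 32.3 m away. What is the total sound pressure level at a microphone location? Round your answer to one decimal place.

Propagate each source to the receiver with L = L_ref − 20·log₁₀(r/r_ref), then add intensities.
compressor: 90 − 20·log₁₀(42.6/3.4) = 90 − 21.96 = 68.04 dB SPL.
woodworking router: 96 − 20·log₁₀(39.4/3.4) = 96 − 21.28 = 74.72 dB SPL.
cooling tower: 85 − 20·log₁₀(32.3/3.4) = 85 − 19.55 = 65.45 dB SPL.
Σ 10^(L/10) = 3.952e+07 → L_total = 10·log₁₀(3.952e+07) = 75.97 dB SPL.

76.0 dB SPL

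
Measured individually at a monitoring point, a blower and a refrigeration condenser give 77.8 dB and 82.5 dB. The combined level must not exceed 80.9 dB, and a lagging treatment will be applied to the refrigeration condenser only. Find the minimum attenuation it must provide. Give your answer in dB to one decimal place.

4.5 dB

Everything except the refrigeration condenser sums to 10^(77.8/10) = 6.026e+07 in linear terms, 77.80 dB.
To meet 80.9 dB overall, the treated refrigeration condenser may contribute at most 10^(80.9/10) − 6.026e+07 = 6.277e+07, i.e. 77.98 dB.
So the refrigeration condenser must be reduced from 82.5 to 77.98 dB: IL = 4.52 dB.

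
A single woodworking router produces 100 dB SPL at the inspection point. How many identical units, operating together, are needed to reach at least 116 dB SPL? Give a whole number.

40

The shortfall is 116 − 100 = 16.0 dB, and N units add 10·log₁₀ N, so need 10·log₁₀ N ≥ 16.0.
N ≥ 10^(16.0/10) = 39.811, so N = 40.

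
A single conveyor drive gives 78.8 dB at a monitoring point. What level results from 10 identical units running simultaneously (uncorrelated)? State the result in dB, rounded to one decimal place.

L_total = L₁ + 10·log₁₀ N for N identical incoherent sources.
L_total = 78.8 + 10·log₁₀(10) = 78.8 + 10.000 = 88.80 dB.

88.8 dB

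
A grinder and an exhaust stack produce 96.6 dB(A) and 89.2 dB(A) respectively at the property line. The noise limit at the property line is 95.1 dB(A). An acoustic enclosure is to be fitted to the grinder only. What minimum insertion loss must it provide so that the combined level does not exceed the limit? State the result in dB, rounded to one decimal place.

2.8 dB

Everything except the grinder sums to 10^(89.2/10) = 8.318e+08 in linear terms, 89.20 dB(A).
The limit corresponds to 10^(95.1/10) = 3.236e+09; subtracting the fixed part leaves 2.404e+09 for the grinder, i.e. 93.81 dB(A).
Required insertion loss = 96.6 − 93.81 = 2.79 dB.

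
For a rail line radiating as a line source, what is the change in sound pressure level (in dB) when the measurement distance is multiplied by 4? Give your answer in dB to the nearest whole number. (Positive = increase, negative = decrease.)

-6 dB

With cylindrical spreading the level changes by −10·log₁₀(r₂/r₁).
ΔL = −10·log₁₀(4) = -6.02 dB.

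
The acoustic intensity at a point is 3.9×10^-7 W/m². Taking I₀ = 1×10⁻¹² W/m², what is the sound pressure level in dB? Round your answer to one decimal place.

I/I₀ = 3.9×10^-7/10⁻¹² = 3.9×10^5, and L = 10·log₁₀(I/I₀).
L = 10·(0.5911 + 5) = 55.91 dB.

55.9 dB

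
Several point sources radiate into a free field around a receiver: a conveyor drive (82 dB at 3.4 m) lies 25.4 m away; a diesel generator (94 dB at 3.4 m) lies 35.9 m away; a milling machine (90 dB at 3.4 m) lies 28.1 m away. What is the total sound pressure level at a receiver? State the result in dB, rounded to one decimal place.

Apply inverse-square spreading to bring every level to the receiver, then sum 10^(L/10).
conveyor drive: 82 − 20·log₁₀(25.4/3.4) = 82 − 17.47 = 64.53 dB.
diesel generator: 94 − 20·log₁₀(35.9/3.4) = 94 − 20.47 = 73.53 dB.
milling machine: 90 − 20·log₁₀(28.1/3.4) = 90 − 18.34 = 71.66 dB.
Σ 10^(L/10) = 4.001e+07 → L_total = 10·log₁₀(4.001e+07) = 76.02 dB.

76.0 dB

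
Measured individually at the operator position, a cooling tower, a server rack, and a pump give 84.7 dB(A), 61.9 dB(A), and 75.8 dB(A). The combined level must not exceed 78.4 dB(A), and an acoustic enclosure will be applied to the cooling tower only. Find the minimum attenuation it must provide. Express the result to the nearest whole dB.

10 dB

Everything except the cooling tower sums to 10^(61.9/10) + 10^(75.8/10) = 3.957e+07 in linear terms, 75.97 dB(A).
The limit corresponds to 10^(78.4/10) = 6.918e+07; subtracting the fixed part leaves 2.962e+07 for the cooling tower, i.e. 74.72 dB(A).
So the cooling tower must be reduced from 84.7 to 74.72 dB(A): IL = 9.98 dB.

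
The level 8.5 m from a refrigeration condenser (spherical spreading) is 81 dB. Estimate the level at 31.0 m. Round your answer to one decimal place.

69.8 dB

Point-source attenuation: ΔL = 20·log₁₀(r₂/r₁) = 20·log₁₀(31.0/8.5) = 11.239 dB.
L₂ = 81 − 20·log₁₀(31.0/8.5) = 81 − 11.239 = 69.76 dB.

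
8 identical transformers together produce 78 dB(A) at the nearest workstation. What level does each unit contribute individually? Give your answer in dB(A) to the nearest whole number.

69 dB(A)

Dividing the total intensity by 8 lowers the level by 10·log₁₀ 8 = 9.031 dB: L₁ = 78 − 9.031.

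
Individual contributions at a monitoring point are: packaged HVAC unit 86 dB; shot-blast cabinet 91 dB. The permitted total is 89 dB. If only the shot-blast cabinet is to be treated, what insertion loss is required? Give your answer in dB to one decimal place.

The untreated sources together contribute 10^(86/10) = 3.981e+08, i.e. 86.00 dB.
To meet 89 dB overall, the treated shot-blast cabinet may contribute at most 10^(89/10) − 3.981e+08 = 3.962e+08, i.e. 85.98 dB.
Required insertion loss = 91 − 85.98 = 5.02 dB.

5.0 dB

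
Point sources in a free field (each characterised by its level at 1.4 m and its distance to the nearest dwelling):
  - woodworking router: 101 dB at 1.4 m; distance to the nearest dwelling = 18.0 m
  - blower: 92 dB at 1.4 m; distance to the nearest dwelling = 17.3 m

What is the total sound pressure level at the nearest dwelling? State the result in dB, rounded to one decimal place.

79.4 dB

Apply inverse-square spreading to bring every level to the receiver, then sum 10^(L/10).
woodworking router: 101 − 20·log₁₀(18.0/1.4) = 101 − 22.18 = 78.82 dB.
blower: 92 − 20·log₁₀(17.3/1.4) = 92 − 21.84 = 70.16 dB.
Σ 10^(L/10) = 8.654e+07 → L_total = 10·log₁₀(8.654e+07) = 79.37 dB.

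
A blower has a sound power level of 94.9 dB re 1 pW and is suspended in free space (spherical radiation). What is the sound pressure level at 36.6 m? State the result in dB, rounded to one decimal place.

Free-field spherical radiation: L_p = L_w − 10·log₁₀(4π·r²), r = 36.6 m.
4π·r² = 1.683e+04 m², 10·log₁₀ of that is 42.262 dB.
L_p = 94.9 − 42.262 = 52.64 dB.

52.6 dB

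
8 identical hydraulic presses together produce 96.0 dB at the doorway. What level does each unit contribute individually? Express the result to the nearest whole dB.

For N identical incoherent sources L_total = L₁ + 10·log₁₀ N, so L₁ = 96.0 − 10·log₁₀(8) = 96.0 − 9.031.

87 dB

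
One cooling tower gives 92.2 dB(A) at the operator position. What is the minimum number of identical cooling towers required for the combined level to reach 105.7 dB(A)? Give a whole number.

23

The shortfall is 105.7 − 92.2 = 13.5 dB, and N units add 10·log₁₀ N, so need 10·log₁₀ N ≥ 13.5.
N ≥ 10^(13.5/10) = 22.387, so N = 23.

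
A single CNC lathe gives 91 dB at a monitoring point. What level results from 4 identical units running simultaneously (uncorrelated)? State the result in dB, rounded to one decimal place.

L_total = L₁ + 10·log₁₀ N for N identical incoherent sources.
L_total = 91 + 10·log₁₀(4) = 91 + 6.021 = 97.02 dB.

97.0 dB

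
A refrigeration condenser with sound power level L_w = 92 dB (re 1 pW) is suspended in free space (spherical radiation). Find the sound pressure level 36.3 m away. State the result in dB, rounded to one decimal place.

49.8 dB

L_p = L_w − 10·log₁₀(4π·r²) with r = 36.3 m.
4π·r² = 1.656e+04 m², 10·log₁₀ of that is 42.190 dB.
L_p = 92 − 42.190 = 49.81 dB.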